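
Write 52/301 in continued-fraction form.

[0; 5, 1, 3, 1, 2, 1, 2]

Run the Euclidean algorithm on 52 and 301; the successive quotients are the partial quotients a_0, a_1, ... (each step inverts the fractional part left over by the previous one):
  52 = 0*301 + 52, so a_0 = 0.
  301 = 5*52 + 41, so a_1 = 5.
  52 = 1*41 + 11, so a_2 = 1.
  41 = 3*11 + 8, so a_3 = 3.
  11 = 1*8 + 3, so a_4 = 1.
  8 = 2*3 + 2, so a_5 = 2.
  3 = 1*2 + 1, so a_6 = 1.
  2 = 2*1 + 0, so a_7 = 2.
The remainder reaches 0 after 8 divisions, so the expansion has 8 partial quotients, read off in order.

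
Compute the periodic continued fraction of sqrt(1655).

Write x_i = (sqrt(1655) + m_i)/d_i with (m_0, d_0) = (0, 1). a_0 = floor(sqrt(1655)) = 40, since 40^2 = 1600 <= 1655 < 1681 = 41^2.
Iterate m_{i+1} = d_i*a_i - m_i, d_{i+1} = (1655 - m_{i+1}^2)/d_i, a_{i+1} = floor((a_0 + m_{i+1})/d_{i+1}):
  m_1 = 1*40 - 0 = 40, d_1 = (1655 - 40^2)/1 = 55/1 = 55, a_1 = floor((40 + 40)/55) = 1.
  m_2 = 55*1 - 40 = 15, d_2 = (1655 - 15^2)/55 = 1430/55 = 26, a_2 = floor((40 + 15)/26) = 2.
  m_3 = 26*2 - 15 = 37, d_3 = (1655 - 37^2)/26 = 286/26 = 11, a_3 = floor((40 + 37)/11) = 7.
  m_4 = 11*7 - 37 = 40, d_4 = (1655 - 40^2)/11 = 55/11 = 5, a_4 = floor((40 + 40)/5) = 16.
  m_5 = 5*16 - 40 = 40, d_5 = (1655 - 40^2)/5 = 55/5 = 11, a_5 = floor((40 + 40)/11) = 7.
  m_6 = 11*7 - 40 = 37, d_6 = (1655 - 37^2)/11 = 286/11 = 26, a_6 = floor((40 + 37)/26) = 2.
  m_7 = 26*2 - 37 = 15, d_7 = (1655 - 15^2)/26 = 1430/26 = 55, a_7 = floor((40 + 15)/55) = 1.
  m_8 = 55*1 - 15 = 40, d_8 = (1655 - 40^2)/55 = 55/55 = 1, a_8 = floor((40 + 40)/1) = 80.
  m_9 = 1*80 - 40 = 40, d_9 = (1655 - 40^2)/1 = 55/1 = 55: (m_9, d_9) = (m_1, d_1) = (40, 55), so from here the quotients repeat a_1, ..., a_8; the period length is 8.
Hence the expansion of sqrt(1655) is a_0 = 40 followed by the repeating block 1, 2, 7, 16, 7, 2, 1, 80 (period 8).

[40; (1, 2, 7, 16, 7, 2, 1, 80)]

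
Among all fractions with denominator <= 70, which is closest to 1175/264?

227/51

Expand x = 1175/264 as a continued fraction with the Euclidean algorithm:
  1175 = 4*264 + 119, so a_0 = 4.
  264 = 2*119 + 26, so a_1 = 2.
  119 = 4*26 + 15, so a_2 = 4.
  26 = 1*15 + 11, so a_3 = 1.
  15 = 1*11 + 4, so a_4 = 1.
  11 = 2*4 + 3, so a_5 = 2.
  4 = 1*3 + 1, so a_6 = 1.
  3 = 3*1 + 0, so a_7 = 3.
so x = [4; 2, 4, 1, 1, 2, 1, 3].
Convergents (p_i = a_i*p_{i-1} + p_{i-2}, q_i = a_i*q_{i-1} + q_{i-2} with p_{-2}=0, p_{-1}=1, q_{-2}=1, q_{-1}=0), until the denominator exceeds 70:
  i=0: a_0=4, p_0 = 4*1 + 0 = 4, q_0 = 4*0 + 1 = 1.
  i=1: a_1=2, p_1 = 2*4 + 1 = 9, q_1 = 2*1 + 0 = 2.
  i=2: a_2=4, p_2 = 4*9 + 4 = 40, q_2 = 4*2 + 1 = 9.
  i=3: a_3=1, p_3 = 1*40 + 9 = 49, q_3 = 1*9 + 2 = 11.
  i=4: a_4=1, p_4 = 1*49 + 40 = 89, q_4 = 1*11 + 9 = 20.
  i=5: a_5=2, p_5 = 2*89 + 49 = 227, q_5 = 2*20 + 11 = 51.
  i=6: a_6=1, p_6 = 1*227 + 89 = 316, q_6 = 1*51 + 20 = 71.
q_6 = 71 > 70, so the last convergent with denominator <= 70 is p_5/q_5 = 227/51.
The closest fraction with denominator <= 70 is either p_5/q_5 or the intermediate fraction (k*p_5 + p_4)/(k*q_5 + q_4) with the largest k >= 1 whose denominator stays <= 70; these approach x as k grows, and every other convergent or intermediate fraction in range is farther away.
Largest k: floor((70 - q_4)/q_5) = floor((70 - 20)/51) = 0.
Since k = 0, no intermediate fraction beyond p_5/q_5 has denominator <= 70, so the convergent 227/51 is the closest (its error is |1175*51 - 227*264|/(264*51) = 3/13464).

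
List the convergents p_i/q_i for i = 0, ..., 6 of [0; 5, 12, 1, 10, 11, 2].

0/1, 1/5, 12/61, 13/66, 142/721, 1575/7997, 3292/16715

Using the convergent recurrence p_i = a_i*p_{i-1} + p_{i-2}, q_i = a_i*q_{i-1} + q_{i-2} with p_{-2}=0, p_{-1}=1, q_{-2}=1, q_{-1}=0:
  i=0: a_0=0, p_0 = 0*1 + 0 = 0, q_0 = 0*0 + 1 = 1.
  i=1: a_1=5, p_1 = 5*0 + 1 = 1, q_1 = 5*1 + 0 = 5.
  i=2: a_2=12, p_2 = 12*1 + 0 = 12, q_2 = 12*5 + 1 = 61.
  i=3: a_3=1, p_3 = 1*12 + 1 = 13, q_3 = 1*61 + 5 = 66.
  i=4: a_4=10, p_4 = 10*13 + 12 = 142, q_4 = 10*66 + 61 = 721.
  i=5: a_5=11, p_5 = 11*142 + 13 = 1575, q_5 = 11*721 + 66 = 7997.
  i=6: a_6=2, p_6 = 2*1575 + 142 = 3292, q_6 = 2*7997 + 721 = 16715.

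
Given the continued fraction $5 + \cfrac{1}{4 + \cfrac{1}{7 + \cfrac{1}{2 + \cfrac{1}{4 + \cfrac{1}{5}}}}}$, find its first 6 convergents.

Using the convergent recurrence p_i = a_i*p_{i-1} + p_{i-2}, q_i = a_i*q_{i-1} + q_{i-2} with p_{-2}=0, p_{-1}=1, q_{-2}=1, q_{-1}=0:
  i=0: a_0=5, p_0 = 5*1 + 0 = 5, q_0 = 5*0 + 1 = 1.
  i=1: a_1=4, p_1 = 4*5 + 1 = 21, q_1 = 4*1 + 0 = 4.
  i=2: a_2=7, p_2 = 7*21 + 5 = 152, q_2 = 7*4 + 1 = 29.
  i=3: a_3=2, p_3 = 2*152 + 21 = 325, q_3 = 2*29 + 4 = 62.
  i=4: a_4=4, p_4 = 4*325 + 152 = 1452, q_4 = 4*62 + 29 = 277.
  i=5: a_5=5, p_5 = 5*1452 + 325 = 7585, q_5 = 5*277 + 62 = 1447.

5/1, 21/4, 152/29, 325/62, 1452/277, 7585/1447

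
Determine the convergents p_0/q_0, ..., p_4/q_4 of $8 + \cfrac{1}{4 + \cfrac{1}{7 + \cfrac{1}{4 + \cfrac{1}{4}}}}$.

Using the convergent recurrence p_i = a_i*p_{i-1} + p_{i-2}, q_i = a_i*q_{i-1} + q_{i-2} with p_{-2}=0, p_{-1}=1, q_{-2}=1, q_{-1}=0:
  i=0: a_0=8, p_0 = 8*1 + 0 = 8, q_0 = 8*0 + 1 = 1.
  i=1: a_1=4, p_1 = 4*8 + 1 = 33, q_1 = 4*1 + 0 = 4.
  i=2: a_2=7, p_2 = 7*33 + 8 = 239, q_2 = 7*4 + 1 = 29.
  i=3: a_3=4, p_3 = 4*239 + 33 = 989, q_3 = 4*29 + 4 = 120.
  i=4: a_4=4, p_4 = 4*989 + 239 = 4195, q_4 = 4*120 + 29 = 509.

8/1, 33/4, 239/29, 989/120, 4195/509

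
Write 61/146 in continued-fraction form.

Run the Euclidean algorithm on 61 and 146; the successive quotients are the partial quotients a_0, a_1, ... (each step inverts the fractional part left over by the previous one):
  61 = 0*146 + 61, so a_0 = 0.
  146 = 2*61 + 24, so a_1 = 2.
  61 = 2*24 + 13, so a_2 = 2.
  24 = 1*13 + 11, so a_3 = 1.
  13 = 1*11 + 2, so a_4 = 1.
  11 = 5*2 + 1, so a_5 = 5.
  2 = 2*1 + 0, so a_6 = 2.
The remainder reaches 0 after 7 divisions, so the expansion has 7 partial quotients, read off in order.

[0; 2, 2, 1, 1, 5, 2]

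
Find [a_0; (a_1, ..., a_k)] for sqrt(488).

[22; (11, 44)]

Write x_i = (sqrt(488) + m_i)/d_i with (m_0, d_0) = (0, 1). a_0 = floor(sqrt(488)) = 22, since 22^2 = 484 <= 488 < 529 = 23^2.
Iterate m_{i+1} = d_i*a_i - m_i, d_{i+1} = (488 - m_{i+1}^2)/d_i, a_{i+1} = floor((a_0 + m_{i+1})/d_{i+1}):
  m_1 = 1*22 - 0 = 22, d_1 = (488 - 22^2)/1 = 4/1 = 4, a_1 = floor((22 + 22)/4) = 11.
  m_2 = 4*11 - 22 = 22, d_2 = (488 - 22^2)/4 = 4/4 = 1, a_2 = floor((22 + 22)/1) = 44.
  m_3 = 1*44 - 22 = 22, d_3 = (488 - 22^2)/1 = 4/1 = 4: (m_3, d_3) = (m_1, d_1) = (22, 4), so from here the quotients repeat a_1, a_2; the period length is 2.
Hence the expansion of sqrt(488) is a_0 = 22 followed by the repeating block 11, 44 (period 2).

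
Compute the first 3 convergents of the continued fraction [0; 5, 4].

0/1, 1/5, 4/21

Using the convergent recurrence p_i = a_i*p_{i-1} + p_{i-2}, q_i = a_i*q_{i-1} + q_{i-2} with p_{-2}=0, p_{-1}=1, q_{-2}=1, q_{-1}=0:
  i=0: a_0=0, p_0 = 0*1 + 0 = 0, q_0 = 0*0 + 1 = 1.
  i=1: a_1=5, p_1 = 5*0 + 1 = 1, q_1 = 5*1 + 0 = 5.
  i=2: a_2=4, p_2 = 4*1 + 0 = 4, q_2 = 4*5 + 1 = 21.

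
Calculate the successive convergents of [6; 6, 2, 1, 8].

Using the convergent recurrence p_i = a_i*p_{i-1} + p_{i-2}, q_i = a_i*q_{i-1} + q_{i-2} with p_{-2}=0, p_{-1}=1, q_{-2}=1, q_{-1}=0:
  i=0: a_0=6, p_0 = 6*1 + 0 = 6, q_0 = 6*0 + 1 = 1.
  i=1: a_1=6, p_1 = 6*6 + 1 = 37, q_1 = 6*1 + 0 = 6.
  i=2: a_2=2, p_2 = 2*37 + 6 = 80, q_2 = 2*6 + 1 = 13.
  i=3: a_3=1, p_3 = 1*80 + 37 = 117, q_3 = 1*13 + 6 = 19.
  i=4: a_4=8, p_4 = 8*117 + 80 = 1016, q_4 = 8*19 + 13 = 165.

6/1, 37/6, 80/13, 117/19, 1016/165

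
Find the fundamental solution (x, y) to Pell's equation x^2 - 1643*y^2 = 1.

(x, y) = (8958, 221)

First expand sqrt(1643) as a continued fraction. With x_i = (sqrt(1643) + m_i)/d_i and (m_0, d_0) = (0, 1): a_0 = floor(sqrt(1643)) = 40, since 40^2 = 1600 <= 1643 < 1681 = 41^2.
Iterate m_{i+1} = d_i*a_i - m_i, d_{i+1} = (1643 - m_{i+1}^2)/d_i, a_{i+1} = floor((a_0 + m_{i+1})/d_{i+1}):
  m_1 = 1*40 - 0 = 40, d_1 = (1643 - 40^2)/1 = 43/1 = 43, a_1 = floor((40 + 40)/43) = 1.
  m_2 = 43*1 - 40 = 3, d_2 = (1643 - 3^2)/43 = 1634/43 = 38, a_2 = floor((40 + 3)/38) = 1.
  m_3 = 38*1 - 3 = 35, d_3 = (1643 - 35^2)/38 = 418/38 = 11, a_3 = floor((40 + 35)/11) = 6.
  m_4 = 11*6 - 35 = 31, d_4 = (1643 - 31^2)/11 = 682/11 = 62, a_4 = floor((40 + 31)/62) = 1.
  m_5 = 62*1 - 31 = 31, d_5 = (1643 - 31^2)/62 = 682/62 = 11, a_5 = floor((40 + 31)/11) = 6.
  m_6 = 11*6 - 31 = 35, d_6 = (1643 - 35^2)/11 = 418/11 = 38, a_6 = floor((40 + 35)/38) = 1.
  m_7 = 38*1 - 35 = 3, d_7 = (1643 - 3^2)/38 = 1634/38 = 43, a_7 = floor((40 + 3)/43) = 1.
  m_8 = 43*1 - 3 = 40, d_8 = (1643 - 40^2)/43 = 43/43 = 1, a_8 = floor((40 + 40)/1) = 80.
  m_9 = 1*80 - 40 = 40, d_9 = (1643 - 40^2)/1 = 43/1 = 43: (m_9, d_9) = (m_1, d_1) = (40, 43), so from here the quotients repeat a_1, ..., a_8; the period length is 8.
So sqrt(1643) = [40; (1, 1, 6, 1, 6, 1, 1, 80)] with period length k = 8.
k is even, so the fundamental solution of x^2 - 1643y^2 = 1 is (p_{k-1}, q_{k-1}) = (p_7, q_7); compute convergents through index 7.
Convergents (p_i = a_i*p_{i-1} + p_{i-2}, q_i = a_i*q_{i-1} + q_{i-2} with p_{-2}=0, p_{-1}=1, q_{-2}=1, q_{-1}=0):
  i=0: a_0=40, p_0 = 40*1 + 0 = 40, q_0 = 40*0 + 1 = 1.
  i=1: a_1=1, p_1 = 1*40 + 1 = 41, q_1 = 1*1 + 0 = 1.
  i=2: a_2=1, p_2 = 1*41 + 40 = 81, q_2 = 1*1 + 1 = 2.
  i=3: a_3=6, p_3 = 6*81 + 41 = 527, q_3 = 6*2 + 1 = 13.
  i=4: a_4=1, p_4 = 1*527 + 81 = 608, q_4 = 1*13 + 2 = 15.
  i=5: a_5=6, p_5 = 6*608 + 527 = 4175, q_5 = 6*15 + 13 = 103.
  i=6: a_6=1, p_6 = 1*4175 + 608 = 4783, q_6 = 1*103 + 15 = 118.
  i=7: a_7=1, p_7 = 1*4783 + 4175 = 8958, q_7 = 1*118 + 103 = 221.
Check: 8958^2 - 1643*221^2 = 80245764 - 80245763 = 1, so (x, y) = (8958, 221) solves the equation, and by the theorem it is the least positive solution.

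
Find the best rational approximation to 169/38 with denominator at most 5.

Expand x = 169/38 as a continued fraction with the Euclidean algorithm:
  169 = 4*38 + 17, so a_0 = 4.
  38 = 2*17 + 4, so a_1 = 2.
  17 = 4*4 + 1, so a_2 = 4.
  4 = 4*1 + 0, so a_3 = 4.
so x = [4; 2, 4, 4].
Convergents (p_i = a_i*p_{i-1} + p_{i-2}, q_i = a_i*q_{i-1} + q_{i-2} with p_{-2}=0, p_{-1}=1, q_{-2}=1, q_{-1}=0), until the denominator exceeds 5:
  i=0: a_0=4, p_0 = 4*1 + 0 = 4, q_0 = 4*0 + 1 = 1.
  i=1: a_1=2, p_1 = 2*4 + 1 = 9, q_1 = 2*1 + 0 = 2.
  i=2: a_2=4, p_2 = 4*9 + 4 = 40, q_2 = 4*2 + 1 = 9.
q_2 = 9 > 5, so the last convergent with denominator <= 5 is p_1/q_1 = 9/2.
The closest fraction with denominator <= 5 is either p_1/q_1 or the intermediate fraction (k*p_1 + p_0)/(k*q_1 + q_0) with the largest k >= 1 whose denominator stays <= 5; these approach x as k grows, and every other convergent or intermediate fraction in range is farther away.
Largest k: floor((5 - q_0)/q_1) = floor((5 - 1)/2) = 2.
That gives (2*9 + 4)/(2*2 + 1) = 22/5.
Compare the errors: |x - 9/2| = |169*2 - 9*38|/(38*2) = 4/76, and |x - 22/5| = |169*5 - 22*38|/(38*5) = 9/190.
Cross-multiplying, 9*76 = 684 < 760 = 4*190, so 9/190 is smaller: the intermediate fraction 22/5 is closer to x than 9/2.

22/5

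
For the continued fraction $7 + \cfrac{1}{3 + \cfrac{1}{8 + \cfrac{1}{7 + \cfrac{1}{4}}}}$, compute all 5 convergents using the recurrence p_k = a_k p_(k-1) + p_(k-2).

7/1, 22/3, 183/25, 1303/178, 5395/737

Using the convergent recurrence p_i = a_i*p_{i-1} + p_{i-2}, q_i = a_i*q_{i-1} + q_{i-2} with p_{-2}=0, p_{-1}=1, q_{-2}=1, q_{-1}=0:
  i=0: a_0=7, p_0 = 7*1 + 0 = 7, q_0 = 7*0 + 1 = 1.
  i=1: a_1=3, p_1 = 3*7 + 1 = 22, q_1 = 3*1 + 0 = 3.
  i=2: a_2=8, p_2 = 8*22 + 7 = 183, q_2 = 8*3 + 1 = 25.
  i=3: a_3=7, p_3 = 7*183 + 22 = 1303, q_3 = 7*25 + 3 = 178.
  i=4: a_4=4, p_4 = 4*1303 + 183 = 5395, q_4 = 4*178 + 25 = 737.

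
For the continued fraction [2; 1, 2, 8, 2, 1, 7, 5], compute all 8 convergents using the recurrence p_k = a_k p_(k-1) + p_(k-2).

2/1, 3/1, 8/3, 67/25, 142/53, 209/78, 1605/599, 8234/3073

Using the convergent recurrence p_i = a_i*p_{i-1} + p_{i-2}, q_i = a_i*q_{i-1} + q_{i-2} with p_{-2}=0, p_{-1}=1, q_{-2}=1, q_{-1}=0:
  i=0: a_0=2, p_0 = 2*1 + 0 = 2, q_0 = 2*0 + 1 = 1.
  i=1: a_1=1, p_1 = 1*2 + 1 = 3, q_1 = 1*1 + 0 = 1.
  i=2: a_2=2, p_2 = 2*3 + 2 = 8, q_2 = 2*1 + 1 = 3.
  i=3: a_3=8, p_3 = 8*8 + 3 = 67, q_3 = 8*3 + 1 = 25.
  i=4: a_4=2, p_4 = 2*67 + 8 = 142, q_4 = 2*25 + 3 = 53.
  i=5: a_5=1, p_5 = 1*142 + 67 = 209, q_5 = 1*53 + 25 = 78.
  i=6: a_6=7, p_6 = 7*209 + 142 = 1605, q_6 = 7*78 + 53 = 599.
  i=7: a_7=5, p_7 = 5*1605 + 209 = 8234, q_7 = 5*599 + 78 = 3073.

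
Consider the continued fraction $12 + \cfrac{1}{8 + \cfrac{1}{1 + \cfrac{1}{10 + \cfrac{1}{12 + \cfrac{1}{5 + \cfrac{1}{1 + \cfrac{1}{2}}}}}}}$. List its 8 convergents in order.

12/1, 97/8, 109/9, 1187/98, 14353/1185, 72952/6023, 87305/7208, 247562/20439

Using the convergent recurrence p_i = a_i*p_{i-1} + p_{i-2}, q_i = a_i*q_{i-1} + q_{i-2} with p_{-2}=0, p_{-1}=1, q_{-2}=1, q_{-1}=0:
  i=0: a_0=12, p_0 = 12*1 + 0 = 12, q_0 = 12*0 + 1 = 1.
  i=1: a_1=8, p_1 = 8*12 + 1 = 97, q_1 = 8*1 + 0 = 8.
  i=2: a_2=1, p_2 = 1*97 + 12 = 109, q_2 = 1*8 + 1 = 9.
  i=3: a_3=10, p_3 = 10*109 + 97 = 1187, q_3 = 10*9 + 8 = 98.
  i=4: a_4=12, p_4 = 12*1187 + 109 = 14353, q_4 = 12*98 + 9 = 1185.
  i=5: a_5=5, p_5 = 5*14353 + 1187 = 72952, q_5 = 5*1185 + 98 = 6023.
  i=6: a_6=1, p_6 = 1*72952 + 14353 = 87305, q_6 = 1*6023 + 1185 = 7208.
  i=7: a_7=2, p_7 = 2*87305 + 72952 = 247562, q_7 = 2*7208 + 6023 = 20439.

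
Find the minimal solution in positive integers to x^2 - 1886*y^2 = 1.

(x, y) = (92415, 2128)

First expand sqrt(1886) as a continued fraction. With x_i = (sqrt(1886) + m_i)/d_i and (m_0, d_0) = (0, 1): a_0 = floor(sqrt(1886)) = 43, since 43^2 = 1849 <= 1886 < 1936 = 44^2.
Iterate m_{i+1} = d_i*a_i - m_i, d_{i+1} = (1886 - m_{i+1}^2)/d_i, a_{i+1} = floor((a_0 + m_{i+1})/d_{i+1}):
  m_1 = 1*43 - 0 = 43, d_1 = (1886 - 43^2)/1 = 37/1 = 37, a_1 = floor((43 + 43)/37) = 2.
  m_2 = 37*2 - 43 = 31, d_2 = (1886 - 31^2)/37 = 925/37 = 25, a_2 = floor((43 + 31)/25) = 2.
  m_3 = 25*2 - 31 = 19, d_3 = (1886 - 19^2)/25 = 1525/25 = 61, a_3 = floor((43 + 19)/61) = 1.
  m_4 = 61*1 - 19 = 42, d_4 = (1886 - 42^2)/61 = 122/61 = 2, a_4 = floor((43 + 42)/2) = 42.
  m_5 = 2*42 - 42 = 42, d_5 = (1886 - 42^2)/2 = 122/2 = 61, a_5 = floor((43 + 42)/61) = 1.
  m_6 = 61*1 - 42 = 19, d_6 = (1886 - 19^2)/61 = 1525/61 = 25, a_6 = floor((43 + 19)/25) = 2.
  m_7 = 25*2 - 19 = 31, d_7 = (1886 - 31^2)/25 = 925/25 = 37, a_7 = floor((43 + 31)/37) = 2.
  m_8 = 37*2 - 31 = 43, d_8 = (1886 - 43^2)/37 = 37/37 = 1, a_8 = floor((43 + 43)/1) = 86.
  m_9 = 1*86 - 43 = 43, d_9 = (1886 - 43^2)/1 = 37/1 = 37: (m_9, d_9) = (m_1, d_1) = (43, 37), so from here the quotients repeat a_1, ..., a_8; the period length is 8.
So sqrt(1886) = [43; (2, 2, 1, 42, 1, 2, 2, 86)] with period length k = 8.
k is even, so the fundamental solution of x^2 - 1886y^2 = 1 is (p_{k-1}, q_{k-1}) = (p_7, q_7); compute convergents through index 7.
Convergents (p_i = a_i*p_{i-1} + p_{i-2}, q_i = a_i*q_{i-1} + q_{i-2} with p_{-2}=0, p_{-1}=1, q_{-2}=1, q_{-1}=0):
  i=0: a_0=43, p_0 = 43*1 + 0 = 43, q_0 = 43*0 + 1 = 1.
  i=1: a_1=2, p_1 = 2*43 + 1 = 87, q_1 = 2*1 + 0 = 2.
  i=2: a_2=2, p_2 = 2*87 + 43 = 217, q_2 = 2*2 + 1 = 5.
  i=3: a_3=1, p_3 = 1*217 + 87 = 304, q_3 = 1*5 + 2 = 7.
  i=4: a_4=42, p_4 = 42*304 + 217 = 12985, q_4 = 42*7 + 5 = 299.
  i=5: a_5=1, p_5 = 1*12985 + 304 = 13289, q_5 = 1*299 + 7 = 306.
  i=6: a_6=2, p_6 = 2*13289 + 12985 = 39563, q_6 = 2*306 + 299 = 911.
  i=7: a_7=2, p_7 = 2*39563 + 13289 = 92415, q_7 = 2*911 + 306 = 2128.
Check: 92415^2 - 1886*2128^2 = 8540532225 - 8540532224 = 1, so (x, y) = (92415, 2128) solves the equation, and by the theorem it is the least positive solution.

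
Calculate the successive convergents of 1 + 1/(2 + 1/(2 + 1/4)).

1/1, 3/2, 7/5, 31/22

Using the convergent recurrence p_i = a_i*p_{i-1} + p_{i-2}, q_i = a_i*q_{i-1} + q_{i-2} with p_{-2}=0, p_{-1}=1, q_{-2}=1, q_{-1}=0:
  i=0: a_0=1, p_0 = 1*1 + 0 = 1, q_0 = 1*0 + 1 = 1.
  i=1: a_1=2, p_1 = 2*1 + 1 = 3, q_1 = 2*1 + 0 = 2.
  i=2: a_2=2, p_2 = 2*3 + 1 = 7, q_2 = 2*2 + 1 = 5.
  i=3: a_3=4, p_3 = 4*7 + 3 = 31, q_3 = 4*5 + 2 = 22.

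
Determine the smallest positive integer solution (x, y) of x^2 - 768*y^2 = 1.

(x, y) = (18817, 679)

First expand sqrt(768) as a continued fraction. With x_i = (sqrt(768) + m_i)/d_i and (m_0, d_0) = (0, 1): a_0 = floor(sqrt(768)) = 27, since 27^2 = 729 <= 768 < 784 = 28^2.
Iterate m_{i+1} = d_i*a_i - m_i, d_{i+1} = (768 - m_{i+1}^2)/d_i, a_{i+1} = floor((a_0 + m_{i+1})/d_{i+1}):
  m_1 = 1*27 - 0 = 27, d_1 = (768 - 27^2)/1 = 39/1 = 39, a_1 = floor((27 + 27)/39) = 1.
  m_2 = 39*1 - 27 = 12, d_2 = (768 - 12^2)/39 = 624/39 = 16, a_2 = floor((27 + 12)/16) = 2.
  m_3 = 16*2 - 12 = 20, d_3 = (768 - 20^2)/16 = 368/16 = 23, a_3 = floor((27 + 20)/23) = 2.
  m_4 = 23*2 - 20 = 26, d_4 = (768 - 26^2)/23 = 92/23 = 4, a_4 = floor((27 + 26)/4) = 13.
  m_5 = 4*13 - 26 = 26, d_5 = (768 - 26^2)/4 = 92/4 = 23, a_5 = floor((27 + 26)/23) = 2.
  m_6 = 23*2 - 26 = 20, d_6 = (768 - 20^2)/23 = 368/23 = 16, a_6 = floor((27 + 20)/16) = 2.
  m_7 = 16*2 - 20 = 12, d_7 = (768 - 12^2)/16 = 624/16 = 39, a_7 = floor((27 + 12)/39) = 1.
  m_8 = 39*1 - 12 = 27, d_8 = (768 - 27^2)/39 = 39/39 = 1, a_8 = floor((27 + 27)/1) = 54.
  m_9 = 1*54 - 27 = 27, d_9 = (768 - 27^2)/1 = 39/1 = 39: (m_9, d_9) = (m_1, d_1) = (27, 39), so from here the quotients repeat a_1, ..., a_8; the period length is 8.
So sqrt(768) = [27; (1, 2, 2, 13, 2, 2, 1, 54)] with period length k = 8.
k is even, so the fundamental solution of x^2 - 768y^2 = 1 is (p_{k-1}, q_{k-1}) = (p_7, q_7); compute convergents through index 7.
Convergents (p_i = a_i*p_{i-1} + p_{i-2}, q_i = a_i*q_{i-1} + q_{i-2} with p_{-2}=0, p_{-1}=1, q_{-2}=1, q_{-1}=0):
  i=0: a_0=27, p_0 = 27*1 + 0 = 27, q_0 = 27*0 + 1 = 1.
  i=1: a_1=1, p_1 = 1*27 + 1 = 28, q_1 = 1*1 + 0 = 1.
  i=2: a_2=2, p_2 = 2*28 + 27 = 83, q_2 = 2*1 + 1 = 3.
  i=3: a_3=2, p_3 = 2*83 + 28 = 194, q_3 = 2*3 + 1 = 7.
  i=4: a_4=13, p_4 = 13*194 + 83 = 2605, q_4 = 13*7 + 3 = 94.
  i=5: a_5=2, p_5 = 2*2605 + 194 = 5404, q_5 = 2*94 + 7 = 195.
  i=6: a_6=2, p_6 = 2*5404 + 2605 = 13413, q_6 = 2*195 + 94 = 484.
  i=7: a_7=1, p_7 = 1*13413 + 5404 = 18817, q_7 = 1*484 + 195 = 679.
Check: 18817^2 - 768*679^2 = 354079489 - 354079488 = 1, so (x, y) = (18817, 679) solves the equation, and by the theorem it is the least positive solution.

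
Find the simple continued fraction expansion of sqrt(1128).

Write x_i = (sqrt(1128) + m_i)/d_i with (m_0, d_0) = (0, 1). a_0 = floor(sqrt(1128)) = 33, since 33^2 = 1089 <= 1128 < 1156 = 34^2.
Iterate m_{i+1} = d_i*a_i - m_i, d_{i+1} = (1128 - m_{i+1}^2)/d_i, a_{i+1} = floor((a_0 + m_{i+1})/d_{i+1}):
  m_1 = 1*33 - 0 = 33, d_1 = (1128 - 33^2)/1 = 39/1 = 39, a_1 = floor((33 + 33)/39) = 1.
  m_2 = 39*1 - 33 = 6, d_2 = (1128 - 6^2)/39 = 1092/39 = 28, a_2 = floor((33 + 6)/28) = 1.
  m_3 = 28*1 - 6 = 22, d_3 = (1128 - 22^2)/28 = 644/28 = 23, a_3 = floor((33 + 22)/23) = 2.
  m_4 = 23*2 - 22 = 24, d_4 = (1128 - 24^2)/23 = 552/23 = 24, a_4 = floor((33 + 24)/24) = 2.
  m_5 = 24*2 - 24 = 24, d_5 = (1128 - 24^2)/24 = 552/24 = 23, a_5 = floor((33 + 24)/23) = 2.
  m_6 = 23*2 - 24 = 22, d_6 = (1128 - 22^2)/23 = 644/23 = 28, a_6 = floor((33 + 22)/28) = 1.
  m_7 = 28*1 - 22 = 6, d_7 = (1128 - 6^2)/28 = 1092/28 = 39, a_7 = floor((33 + 6)/39) = 1.
  m_8 = 39*1 - 6 = 33, d_8 = (1128 - 33^2)/39 = 39/39 = 1, a_8 = floor((33 + 33)/1) = 66.
  m_9 = 1*66 - 33 = 33, d_9 = (1128 - 33^2)/1 = 39/1 = 39: (m_9, d_9) = (m_1, d_1) = (33, 39), so from here the quotients repeat a_1, ..., a_8; the period length is 8.
Hence the expansion of sqrt(1128) is a_0 = 33 followed by the repeating block 1, 1, 2, 2, 2, 1, 1, 66 (period 8).

[33; (1, 1, 2, 2, 2, 1, 1, 66)]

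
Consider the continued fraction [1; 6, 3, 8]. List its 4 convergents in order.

1/1, 7/6, 22/19, 183/158

Using the convergent recurrence p_i = a_i*p_{i-1} + p_{i-2}, q_i = a_i*q_{i-1} + q_{i-2} with p_{-2}=0, p_{-1}=1, q_{-2}=1, q_{-1}=0:
  i=0: a_0=1, p_0 = 1*1 + 0 = 1, q_0 = 1*0 + 1 = 1.
  i=1: a_1=6, p_1 = 6*1 + 1 = 7, q_1 = 6*1 + 0 = 6.
  i=2: a_2=3, p_2 = 3*7 + 1 = 22, q_2 = 3*6 + 1 = 19.
  i=3: a_3=8, p_3 = 8*22 + 7 = 183, q_3 = 8*19 + 6 = 158.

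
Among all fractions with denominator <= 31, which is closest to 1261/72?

Expand x = 1261/72 as a continued fraction with the Euclidean algorithm:
  1261 = 17*72 + 37, so a_0 = 17.
  72 = 1*37 + 35, so a_1 = 1.
  37 = 1*35 + 2, so a_2 = 1.
  35 = 17*2 + 1, so a_3 = 17.
  2 = 2*1 + 0, so a_4 = 2.
so x = [17; 1, 1, 17, 2].
Convergents (p_i = a_i*p_{i-1} + p_{i-2}, q_i = a_i*q_{i-1} + q_{i-2} with p_{-2}=0, p_{-1}=1, q_{-2}=1, q_{-1}=0), until the denominator exceeds 31:
  i=0: a_0=17, p_0 = 17*1 + 0 = 17, q_0 = 17*0 + 1 = 1.
  i=1: a_1=1, p_1 = 1*17 + 1 = 18, q_1 = 1*1 + 0 = 1.
  i=2: a_2=1, p_2 = 1*18 + 17 = 35, q_2 = 1*1 + 1 = 2.
  i=3: a_3=17, p_3 = 17*35 + 18 = 613, q_3 = 17*2 + 1 = 35.
q_3 = 35 > 31, so the last convergent with denominator <= 31 is p_2/q_2 = 35/2.
The closest fraction with denominator <= 31 is either p_2/q_2 or the intermediate fraction (k*p_2 + p_1)/(k*q_2 + q_1) with the largest k >= 1 whose denominator stays <= 31; these approach x as k grows, and every other convergent or intermediate fraction in range is farther away.
Largest k: floor((31 - q_1)/q_2) = floor((31 - 1)/2) = 15.
That gives (15*35 + 18)/(15*2 + 1) = 543/31.
Compare the errors: |x - 35/2| = |1261*2 - 35*72|/(72*2) = 2/144, and |x - 543/31| = |1261*31 - 543*72|/(72*31) = 5/2232.
Cross-multiplying, 5*144 = 720 < 4464 = 2*2232, so 5/2232 is smaller: the intermediate fraction 543/31 is closer to x than 35/2.

543/31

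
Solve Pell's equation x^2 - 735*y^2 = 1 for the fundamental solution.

(x, y) = (244, 9)

First expand sqrt(735) as a continued fraction. With x_i = (sqrt(735) + m_i)/d_i and (m_0, d_0) = (0, 1): a_0 = floor(sqrt(735)) = 27, since 27^2 = 729 <= 735 < 784 = 28^2.
Iterate m_{i+1} = d_i*a_i - m_i, d_{i+1} = (735 - m_{i+1}^2)/d_i, a_{i+1} = floor((a_0 + m_{i+1})/d_{i+1}):
  m_1 = 1*27 - 0 = 27, d_1 = (735 - 27^2)/1 = 6/1 = 6, a_1 = floor((27 + 27)/6) = 9.
  m_2 = 6*9 - 27 = 27, d_2 = (735 - 27^2)/6 = 6/6 = 1, a_2 = floor((27 + 27)/1) = 54.
  m_3 = 1*54 - 27 = 27, d_3 = (735 - 27^2)/1 = 6/1 = 6: (m_3, d_3) = (m_1, d_1) = (27, 6), so from here the quotients repeat a_1, a_2; the period length is 2.
So sqrt(735) = [27; (9, 54)] with period length k = 2.
k is even, so the fundamental solution of x^2 - 735y^2 = 1 is (p_{k-1}, q_{k-1}) = (p_1, q_1); compute convergents through index 1.
Convergents (p_i = a_i*p_{i-1} + p_{i-2}, q_i = a_i*q_{i-1} + q_{i-2} with p_{-2}=0, p_{-1}=1, q_{-2}=1, q_{-1}=0):
  i=0: a_0=27, p_0 = 27*1 + 0 = 27, q_0 = 27*0 + 1 = 1.
  i=1: a_1=9, p_1 = 9*27 + 1 = 244, q_1 = 9*1 + 0 = 9.
Check: 244^2 - 735*9^2 = 59536 - 59535 = 1, so (x, y) = (244, 9) solves the equation, and by the theorem it is the least positive solution.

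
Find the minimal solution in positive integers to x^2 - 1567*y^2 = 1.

First expand sqrt(1567) as a continued fraction. With x_i = (sqrt(1567) + m_i)/d_i and (m_0, d_0) = (0, 1): a_0 = floor(sqrt(1567)) = 39, since 39^2 = 1521 <= 1567 < 1600 = 40^2.
Iterate m_{i+1} = d_i*a_i - m_i, d_{i+1} = (1567 - m_{i+1}^2)/d_i, a_{i+1} = floor((a_0 + m_{i+1})/d_{i+1}):
  m_1 = 1*39 - 0 = 39, d_1 = (1567 - 39^2)/1 = 46/1 = 46, a_1 = floor((39 + 39)/46) = 1.
  m_2 = 46*1 - 39 = 7, d_2 = (1567 - 7^2)/46 = 1518/46 = 33, a_2 = floor((39 + 7)/33) = 1.
  m_3 = 33*1 - 7 = 26, d_3 = (1567 - 26^2)/33 = 891/33 = 27, a_3 = floor((39 + 26)/27) = 2.
  m_4 = 27*2 - 26 = 28, d_4 = (1567 - 28^2)/27 = 783/27 = 29, a_4 = floor((39 + 28)/29) = 2.
  m_5 = 29*2 - 28 = 30, d_5 = (1567 - 30^2)/29 = 667/29 = 23, a_5 = floor((39 + 30)/23) = 3.
  m_6 = 23*3 - 30 = 39, d_6 = (1567 - 39^2)/23 = 46/23 = 2, a_6 = floor((39 + 39)/2) = 39.
  m_7 = 2*39 - 39 = 39, d_7 = (1567 - 39^2)/2 = 46/2 = 23, a_7 = floor((39 + 39)/23) = 3.
  m_8 = 23*3 - 39 = 30, d_8 = (1567 - 30^2)/23 = 667/23 = 29, a_8 = floor((39 + 30)/29) = 2.
  m_9 = 29*2 - 30 = 28, d_9 = (1567 - 28^2)/29 = 783/29 = 27, a_9 = floor((39 + 28)/27) = 2.
  m_10 = 27*2 - 28 = 26, d_10 = (1567 - 26^2)/27 = 891/27 = 33, a_10 = floor((39 + 26)/33) = 1.
  m_11 = 33*1 - 26 = 7, d_11 = (1567 - 7^2)/33 = 1518/33 = 46, a_11 = floor((39 + 7)/46) = 1.
  m_12 = 46*1 - 7 = 39, d_12 = (1567 - 39^2)/46 = 46/46 = 1, a_12 = floor((39 + 39)/1) = 78.
  m_13 = 1*78 - 39 = 39, d_13 = (1567 - 39^2)/1 = 46/1 = 46: (m_13, d_13) = (m_1, d_1) = (39, 46), so from here the quotients repeat a_1, ..., a_12; the period length is 12.
So sqrt(1567) = [39; (1, 1, 2, 2, 3, 39, 3, 2, 2, 1, 1, 78)] with period length k = 12.
k is even, so the fundamental solution of x^2 - 1567y^2 = 1 is (p_{k-1}, q_{k-1}) = (p_11, q_11); compute convergents through index 11.
Convergents (p_i = a_i*p_{i-1} + p_{i-2}, q_i = a_i*q_{i-1} + q_{i-2} with p_{-2}=0, p_{-1}=1, q_{-2}=1, q_{-1}=0):
  i=0: a_0=39, p_0 = 39*1 + 0 = 39, q_0 = 39*0 + 1 = 1.
  i=1: a_1=1, p_1 = 1*39 + 1 = 40, q_1 = 1*1 + 0 = 1.
  i=2: a_2=1, p_2 = 1*40 + 39 = 79, q_2 = 1*1 + 1 = 2.
  i=3: a_3=2, p_3 = 2*79 + 40 = 198, q_3 = 2*2 + 1 = 5.
  i=4: a_4=2, p_4 = 2*198 + 79 = 475, q_4 = 2*5 + 2 = 12.
  i=5: a_5=3, p_5 = 3*475 + 198 = 1623, q_5 = 3*12 + 5 = 41.
  i=6: a_6=39, p_6 = 39*1623 + 475 = 63772, q_6 = 39*41 + 12 = 1611.
  i=7: a_7=3, p_7 = 3*63772 + 1623 = 192939, q_7 = 3*1611 + 41 = 4874.
  i=8: a_8=2, p_8 = 2*192939 + 63772 = 449650, q_8 = 2*4874 + 1611 = 11359.
  i=9: a_9=2, p_9 = 2*449650 + 192939 = 1092239, q_9 = 2*11359 + 4874 = 27592.
  i=10: a_10=1, p_10 = 1*1092239 + 449650 = 1541889, q_10 = 1*27592 + 11359 = 38951.
  i=11: a_11=1, p_11 = 1*1541889 + 1092239 = 2634128, q_11 = 1*38951 + 27592 = 66543.
Check: 2634128^2 - 1567*66543^2 = 6938630320384 - 6938630320383 = 1, so (x, y) = (2634128, 66543) solves the equation, and by the theorem it is the least positive solution.

(x, y) = (2634128, 66543)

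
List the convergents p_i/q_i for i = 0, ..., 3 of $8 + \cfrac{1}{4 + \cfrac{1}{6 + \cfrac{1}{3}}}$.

Using the convergent recurrence p_i = a_i*p_{i-1} + p_{i-2}, q_i = a_i*q_{i-1} + q_{i-2} with p_{-2}=0, p_{-1}=1, q_{-2}=1, q_{-1}=0:
  i=0: a_0=8, p_0 = 8*1 + 0 = 8, q_0 = 8*0 + 1 = 1.
  i=1: a_1=4, p_1 = 4*8 + 1 = 33, q_1 = 4*1 + 0 = 4.
  i=2: a_2=6, p_2 = 6*33 + 8 = 206, q_2 = 6*4 + 1 = 25.
  i=3: a_3=3, p_3 = 3*206 + 33 = 651, q_3 = 3*25 + 4 = 79.

8/1, 33/4, 206/25, 651/79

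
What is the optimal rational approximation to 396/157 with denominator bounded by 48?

111/44

Expand x = 396/157 as a continued fraction with the Euclidean algorithm:
  396 = 2*157 + 82, so a_0 = 2.
  157 = 1*82 + 75, so a_1 = 1.
  82 = 1*75 + 7, so a_2 = 1.
  75 = 10*7 + 5, so a_3 = 10.
  7 = 1*5 + 2, so a_4 = 1.
  5 = 2*2 + 1, so a_5 = 2.
  2 = 2*1 + 0, so a_6 = 2.
so x = [2; 1, 1, 10, 1, 2, 2].
Convergents (p_i = a_i*p_{i-1} + p_{i-2}, q_i = a_i*q_{i-1} + q_{i-2} with p_{-2}=0, p_{-1}=1, q_{-2}=1, q_{-1}=0), until the denominator exceeds 48:
  i=0: a_0=2, p_0 = 2*1 + 0 = 2, q_0 = 2*0 + 1 = 1.
  i=1: a_1=1, p_1 = 1*2 + 1 = 3, q_1 = 1*1 + 0 = 1.
  i=2: a_2=1, p_2 = 1*3 + 2 = 5, q_2 = 1*1 + 1 = 2.
  i=3: a_3=10, p_3 = 10*5 + 3 = 53, q_3 = 10*2 + 1 = 21.
  i=4: a_4=1, p_4 = 1*53 + 5 = 58, q_4 = 1*21 + 2 = 23.
  i=5: a_5=2, p_5 = 2*58 + 53 = 169, q_5 = 2*23 + 21 = 67.
q_5 = 67 > 48, so the last convergent with denominator <= 48 is p_4/q_4 = 58/23.
The closest fraction with denominator <= 48 is either p_4/q_4 or the intermediate fraction (k*p_4 + p_3)/(k*q_4 + q_3) with the largest k >= 1 whose denominator stays <= 48; these approach x as k grows, and every other convergent or intermediate fraction in range is farther away.
Largest k: floor((48 - q_3)/q_4) = floor((48 - 21)/23) = 1.
That gives (1*58 + 53)/(1*23 + 21) = 111/44.
Compare the errors: |x - 58/23| = |396*23 - 58*157|/(157*23) = 2/3611, and |x - 111/44| = |396*44 - 111*157|/(157*44) = 3/6908.
Cross-multiplying, 3*3611 = 10833 < 13816 = 2*6908, so 3/6908 is smaller: the intermediate fraction 111/44 is closer to x than 58/23.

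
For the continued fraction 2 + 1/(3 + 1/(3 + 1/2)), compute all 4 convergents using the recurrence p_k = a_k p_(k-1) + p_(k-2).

Using the convergent recurrence p_i = a_i*p_{i-1} + p_{i-2}, q_i = a_i*q_{i-1} + q_{i-2} with p_{-2}=0, p_{-1}=1, q_{-2}=1, q_{-1}=0:
  i=0: a_0=2, p_0 = 2*1 + 0 = 2, q_0 = 2*0 + 1 = 1.
  i=1: a_1=3, p_1 = 3*2 + 1 = 7, q_1 = 3*1 + 0 = 3.
  i=2: a_2=3, p_2 = 3*7 + 2 = 23, q_2 = 3*3 + 1 = 10.
  i=3: a_3=2, p_3 = 2*23 + 7 = 53, q_3 = 2*10 + 3 = 23.

2/1, 7/3, 23/10, 53/23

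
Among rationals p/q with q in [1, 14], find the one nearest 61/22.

Expand x = 61/22 as a continued fraction with the Euclidean algorithm:
  61 = 2*22 + 17, so a_0 = 2.
  22 = 1*17 + 5, so a_1 = 1.
  17 = 3*5 + 2, so a_2 = 3.
  5 = 2*2 + 1, so a_3 = 2.
  2 = 2*1 + 0, so a_4 = 2.
so x = [2; 1, 3, 2, 2].
Convergents (p_i = a_i*p_{i-1} + p_{i-2}, q_i = a_i*q_{i-1} + q_{i-2} with p_{-2}=0, p_{-1}=1, q_{-2}=1, q_{-1}=0), until the denominator exceeds 14:
  i=0: a_0=2, p_0 = 2*1 + 0 = 2, q_0 = 2*0 + 1 = 1.
  i=1: a_1=1, p_1 = 1*2 + 1 = 3, q_1 = 1*1 + 0 = 1.
  i=2: a_2=3, p_2 = 3*3 + 2 = 11, q_2 = 3*1 + 1 = 4.
  i=3: a_3=2, p_3 = 2*11 + 3 = 25, q_3 = 2*4 + 1 = 9.
  i=4: a_4=2, p_4 = 2*25 + 11 = 61, q_4 = 2*9 + 4 = 22.
q_4 = 22 > 14, so the last convergent with denominator <= 14 is p_3/q_3 = 25/9.
The closest fraction with denominator <= 14 is either p_3/q_3 or the intermediate fraction (k*p_3 + p_2)/(k*q_3 + q_2) with the largest k >= 1 whose denominator stays <= 14; these approach x as k grows, and every other convergent or intermediate fraction in range is farther away.
Largest k: floor((14 - q_2)/q_3) = floor((14 - 4)/9) = 1.
That gives (1*25 + 11)/(1*9 + 4) = 36/13.
Compare the errors: |x - 25/9| = |61*9 - 25*22|/(22*9) = 1/198, and |x - 36/13| = |61*13 - 36*22|/(22*13) = 1/286.
Cross-multiplying, 1*198 = 198 < 286 = 1*286, so 1/286 is smaller: the intermediate fraction 36/13 is closer to x than 25/9.

36/13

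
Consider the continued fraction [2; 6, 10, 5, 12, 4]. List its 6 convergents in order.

2/1, 13/6, 132/61, 673/311, 8208/3793, 33505/15483

Using the convergent recurrence p_i = a_i*p_{i-1} + p_{i-2}, q_i = a_i*q_{i-1} + q_{i-2} with p_{-2}=0, p_{-1}=1, q_{-2}=1, q_{-1}=0:
  i=0: a_0=2, p_0 = 2*1 + 0 = 2, q_0 = 2*0 + 1 = 1.
  i=1: a_1=6, p_1 = 6*2 + 1 = 13, q_1 = 6*1 + 0 = 6.
  i=2: a_2=10, p_2 = 10*13 + 2 = 132, q_2 = 10*6 + 1 = 61.
  i=3: a_3=5, p_3 = 5*132 + 13 = 673, q_3 = 5*61 + 6 = 311.
  i=4: a_4=12, p_4 = 12*673 + 132 = 8208, q_4 = 12*311 + 61 = 3793.
  i=5: a_5=4, p_5 = 4*8208 + 673 = 33505, q_5 = 4*3793 + 311 = 15483.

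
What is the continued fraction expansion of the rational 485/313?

[1; 1, 1, 4, 1, 1, 4, 1, 2]

Run the Euclidean algorithm on 485 and 313; the successive quotients are the partial quotients a_0, a_1, ... (each step inverts the fractional part left over by the previous one):
  485 = 1*313 + 172, so a_0 = 1.
  313 = 1*172 + 141, so a_1 = 1.
  172 = 1*141 + 31, so a_2 = 1.
  141 = 4*31 + 17, so a_3 = 4.
  31 = 1*17 + 14, so a_4 = 1.
  17 = 1*14 + 3, so a_5 = 1.
  14 = 4*3 + 2, so a_6 = 4.
  3 = 1*2 + 1, so a_7 = 1.
  2 = 2*1 + 0, so a_8 = 2.
The remainder reaches 0 after 9 divisions, so the expansion has 9 partial quotients, read off in order.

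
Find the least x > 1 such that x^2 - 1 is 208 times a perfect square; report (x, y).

(x, y) = (649, 45)

First expand sqrt(208) as a continued fraction. With x_i = (sqrt(208) + m_i)/d_i and (m_0, d_0) = (0, 1): a_0 = floor(sqrt(208)) = 14, since 14^2 = 196 <= 208 < 225 = 15^2.
Iterate m_{i+1} = d_i*a_i - m_i, d_{i+1} = (208 - m_{i+1}^2)/d_i, a_{i+1} = floor((a_0 + m_{i+1})/d_{i+1}):
  m_1 = 1*14 - 0 = 14, d_1 = (208 - 14^2)/1 = 12/1 = 12, a_1 = floor((14 + 14)/12) = 2.
  m_2 = 12*2 - 14 = 10, d_2 = (208 - 10^2)/12 = 108/12 = 9, a_2 = floor((14 + 10)/9) = 2.
  m_3 = 9*2 - 10 = 8, d_3 = (208 - 8^2)/9 = 144/9 = 16, a_3 = floor((14 + 8)/16) = 1.
  m_4 = 16*1 - 8 = 8, d_4 = (208 - 8^2)/16 = 144/16 = 9, a_4 = floor((14 + 8)/9) = 2.
  m_5 = 9*2 - 8 = 10, d_5 = (208 - 10^2)/9 = 108/9 = 12, a_5 = floor((14 + 10)/12) = 2.
  m_6 = 12*2 - 10 = 14, d_6 = (208 - 14^2)/12 = 12/12 = 1, a_6 = floor((14 + 14)/1) = 28.
  m_7 = 1*28 - 14 = 14, d_7 = (208 - 14^2)/1 = 12/1 = 12: (m_7, d_7) = (m_1, d_1) = (14, 12), so from here the quotients repeat a_1, ..., a_6; the period length is 6.
So sqrt(208) = [14; (2, 2, 1, 2, 2, 28)] with period length k = 6.
k is even, so the fundamental solution of x^2 - 208y^2 = 1 is (p_{k-1}, q_{k-1}) = (p_5, q_5); compute convergents through index 5.
Convergents (p_i = a_i*p_{i-1} + p_{i-2}, q_i = a_i*q_{i-1} + q_{i-2} with p_{-2}=0, p_{-1}=1, q_{-2}=1, q_{-1}=0):
  i=0: a_0=14, p_0 = 14*1 + 0 = 14, q_0 = 14*0 + 1 = 1.
  i=1: a_1=2, p_1 = 2*14 + 1 = 29, q_1 = 2*1 + 0 = 2.
  i=2: a_2=2, p_2 = 2*29 + 14 = 72, q_2 = 2*2 + 1 = 5.
  i=3: a_3=1, p_3 = 1*72 + 29 = 101, q_3 = 1*5 + 2 = 7.
  i=4: a_4=2, p_4 = 2*101 + 72 = 274, q_4 = 2*7 + 5 = 19.
  i=5: a_5=2, p_5 = 2*274 + 101 = 649, q_5 = 2*19 + 7 = 45.
Check: 649^2 - 208*45^2 = 421201 - 421200 = 1, so (x, y) = (649, 45) solves the equation, and by the theorem it is the least positive solution.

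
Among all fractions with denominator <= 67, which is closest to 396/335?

Expand x = 396/335 as a continued fraction with the Euclidean algorithm:
  396 = 1*335 + 61, so a_0 = 1.
  335 = 5*61 + 30, so a_1 = 5.
  61 = 2*30 + 1, so a_2 = 2.
  30 = 30*1 + 0, so a_3 = 30.
so x = [1; 5, 2, 30].
Convergents (p_i = a_i*p_{i-1} + p_{i-2}, q_i = a_i*q_{i-1} + q_{i-2} with p_{-2}=0, p_{-1}=1, q_{-2}=1, q_{-1}=0), until the denominator exceeds 67:
  i=0: a_0=1, p_0 = 1*1 + 0 = 1, q_0 = 1*0 + 1 = 1.
  i=1: a_1=5, p_1 = 5*1 + 1 = 6, q_1 = 5*1 + 0 = 5.
  i=2: a_2=2, p_2 = 2*6 + 1 = 13, q_2 = 2*5 + 1 = 11.
  i=3: a_3=30, p_3 = 30*13 + 6 = 396, q_3 = 30*11 + 5 = 335.
q_3 = 335 > 67, so the last convergent with denominator <= 67 is p_2/q_2 = 13/11.
The closest fraction with denominator <= 67 is either p_2/q_2 or the intermediate fraction (k*p_2 + p_1)/(k*q_2 + q_1) with the largest k >= 1 whose denominator stays <= 67; these approach x as k grows, and every other convergent or intermediate fraction in range is farther away.
Largest k: floor((67 - q_1)/q_2) = floor((67 - 5)/11) = 5.
That gives (5*13 + 6)/(5*11 + 5) = 71/60.
Compare the errors: |x - 13/11| = |396*11 - 13*335|/(335*11) = 1/3685, and |x - 71/60| = |396*60 - 71*335|/(335*60) = 25/20100.
Cross-multiplying, 1*20100 = 20100 < 92125 = 25*3685, so 1/3685 is smaller: the convergent 13/11 is closer to x than 71/60.

13/11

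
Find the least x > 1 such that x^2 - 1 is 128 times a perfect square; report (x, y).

First expand sqrt(128) as a continued fraction. With x_i = (sqrt(128) + m_i)/d_i and (m_0, d_0) = (0, 1): a_0 = floor(sqrt(128)) = 11, since 11^2 = 121 <= 128 < 144 = 12^2.
Iterate m_{i+1} = d_i*a_i - m_i, d_{i+1} = (128 - m_{i+1}^2)/d_i, a_{i+1} = floor((a_0 + m_{i+1})/d_{i+1}):
  m_1 = 1*11 - 0 = 11, d_1 = (128 - 11^2)/1 = 7/1 = 7, a_1 = floor((11 + 11)/7) = 3.
  m_2 = 7*3 - 11 = 10, d_2 = (128 - 10^2)/7 = 28/7 = 4, a_2 = floor((11 + 10)/4) = 5.
  m_3 = 4*5 - 10 = 10, d_3 = (128 - 10^2)/4 = 28/4 = 7, a_3 = floor((11 + 10)/7) = 3.
  m_4 = 7*3 - 10 = 11, d_4 = (128 - 11^2)/7 = 7/7 = 1, a_4 = floor((11 + 11)/1) = 22.
  m_5 = 1*22 - 11 = 11, d_5 = (128 - 11^2)/1 = 7/1 = 7: (m_5, d_5) = (m_1, d_1) = (11, 7), so from here the quotients repeat a_1, ..., a_4; the period length is 4.
So sqrt(128) = [11; (3, 5, 3, 22)] with period length k = 4.
k is even, so the fundamental solution of x^2 - 128y^2 = 1 is (p_{k-1}, q_{k-1}) = (p_3, q_3); compute convergents through index 3.
Convergents (p_i = a_i*p_{i-1} + p_{i-2}, q_i = a_i*q_{i-1} + q_{i-2} with p_{-2}=0, p_{-1}=1, q_{-2}=1, q_{-1}=0):
  i=0: a_0=11, p_0 = 11*1 + 0 = 11, q_0 = 11*0 + 1 = 1.
  i=1: a_1=3, p_1 = 3*11 + 1 = 34, q_1 = 3*1 + 0 = 3.
  i=2: a_2=5, p_2 = 5*34 + 11 = 181, q_2 = 5*3 + 1 = 16.
  i=3: a_3=3, p_3 = 3*181 + 34 = 577, q_3 = 3*16 + 3 = 51.
Check: 577^2 - 128*51^2 = 332929 - 332928 = 1, so (x, y) = (577, 51) solves the equation, and by the theorem it is the least positive solution.

(x, y) = (577, 51)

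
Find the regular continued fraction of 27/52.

[0; 1, 1, 12, 2]

Run the Euclidean algorithm on 27 and 52; the successive quotients are the partial quotients a_0, a_1, ... (each step inverts the fractional part left over by the previous one):
  27 = 0*52 + 27, so a_0 = 0.
  52 = 1*27 + 25, so a_1 = 1.
  27 = 1*25 + 2, so a_2 = 1.
  25 = 12*2 + 1, so a_3 = 12.
  2 = 2*1 + 0, so a_4 = 2.
The remainder reaches 0 after 5 divisions, so the expansion has 5 partial quotients, read off in order.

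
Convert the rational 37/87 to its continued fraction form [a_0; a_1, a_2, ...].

[0; 2, 2, 1, 5, 2]

Run the Euclidean algorithm on 37 and 87; the successive quotients are the partial quotients a_0, a_1, ... (each step inverts the fractional part left over by the previous one):
  37 = 0*87 + 37, so a_0 = 0.
  87 = 2*37 + 13, so a_1 = 2.
  37 = 2*13 + 11, so a_2 = 2.
  13 = 1*11 + 2, so a_3 = 1.
  11 = 5*2 + 1, so a_4 = 5.
  2 = 2*1 + 0, so a_5 = 2.
The remainder reaches 0 after 6 divisions, so the expansion has 6 partial quotients, read off in order.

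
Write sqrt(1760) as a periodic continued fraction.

Write x_i = (sqrt(1760) + m_i)/d_i with (m_0, d_0) = (0, 1). a_0 = floor(sqrt(1760)) = 41, since 41^2 = 1681 <= 1760 < 1764 = 42^2.
Iterate m_{i+1} = d_i*a_i - m_i, d_{i+1} = (1760 - m_{i+1}^2)/d_i, a_{i+1} = floor((a_0 + m_{i+1})/d_{i+1}):
  m_1 = 1*41 - 0 = 41, d_1 = (1760 - 41^2)/1 = 79/1 = 79, a_1 = floor((41 + 41)/79) = 1.
  m_2 = 79*1 - 41 = 38, d_2 = (1760 - 38^2)/79 = 316/79 = 4, a_2 = floor((41 + 38)/4) = 19.
  m_3 = 4*19 - 38 = 38, d_3 = (1760 - 38^2)/4 = 316/4 = 79, a_3 = floor((41 + 38)/79) = 1.
  m_4 = 79*1 - 38 = 41, d_4 = (1760 - 41^2)/79 = 79/79 = 1, a_4 = floor((41 + 41)/1) = 82.
  m_5 = 1*82 - 41 = 41, d_5 = (1760 - 41^2)/1 = 79/1 = 79: (m_5, d_5) = (m_1, d_1) = (41, 79), so from here the quotients repeat a_1, ..., a_4; the period length is 4.
Hence the expansion of sqrt(1760) is a_0 = 41 followed by the repeating block 1, 19, 1, 82 (period 4).

[41; (1, 19, 1, 82)]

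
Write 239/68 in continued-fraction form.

Run the Euclidean algorithm on 239 and 68; the successive quotients are the partial quotients a_0, a_1, ... (each step inverts the fractional part left over by the previous one):
  239 = 3*68 + 35, so a_0 = 3.
  68 = 1*35 + 33, so a_1 = 1.
  35 = 1*33 + 2, so a_2 = 1.
  33 = 16*2 + 1, so a_3 = 16.
  2 = 2*1 + 0, so a_4 = 2.
The remainder reaches 0 after 5 divisions, so the expansion has 5 partial quotients, read off in order.

[3; 1, 1, 16, 2]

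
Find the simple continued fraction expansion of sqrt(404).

[20; (10, 40)]

Write x_i = (sqrt(404) + m_i)/d_i with (m_0, d_0) = (0, 1). a_0 = floor(sqrt(404)) = 20, since 20^2 = 400 <= 404 < 441 = 21^2.
Iterate m_{i+1} = d_i*a_i - m_i, d_{i+1} = (404 - m_{i+1}^2)/d_i, a_{i+1} = floor((a_0 + m_{i+1})/d_{i+1}):
  m_1 = 1*20 - 0 = 20, d_1 = (404 - 20^2)/1 = 4/1 = 4, a_1 = floor((20 + 20)/4) = 10.
  m_2 = 4*10 - 20 = 20, d_2 = (404 - 20^2)/4 = 4/4 = 1, a_2 = floor((20 + 20)/1) = 40.
  m_3 = 1*40 - 20 = 20, d_3 = (404 - 20^2)/1 = 4/1 = 4: (m_3, d_3) = (m_1, d_1) = (20, 4), so from here the quotients repeat a_1, a_2; the period length is 2.
Hence the expansion of sqrt(404) is a_0 = 20 followed by the repeating block 10, 40 (period 2).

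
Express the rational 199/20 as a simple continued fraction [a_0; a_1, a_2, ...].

Run the Euclidean algorithm on 199 and 20; the successive quotients are the partial quotients a_0, a_1, ... (each step inverts the fractional part left over by the previous one):
  199 = 9*20 + 19, so a_0 = 9.
  20 = 1*19 + 1, so a_1 = 1.
  19 = 19*1 + 0, so a_2 = 19.
The remainder reaches 0 after 3 divisions, so the expansion has 3 partial quotients, read off in order.

[9; 1, 19]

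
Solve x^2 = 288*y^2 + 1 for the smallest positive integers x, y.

(x, y) = (17, 1)

First expand sqrt(288) as a continued fraction. With x_i = (sqrt(288) + m_i)/d_i and (m_0, d_0) = (0, 1): a_0 = floor(sqrt(288)) = 16, since 16^2 = 256 <= 288 < 289 = 17^2.
Iterate m_{i+1} = d_i*a_i - m_i, d_{i+1} = (288 - m_{i+1}^2)/d_i, a_{i+1} = floor((a_0 + m_{i+1})/d_{i+1}):
  m_1 = 1*16 - 0 = 16, d_1 = (288 - 16^2)/1 = 32/1 = 32, a_1 = floor((16 + 16)/32) = 1.
  m_2 = 32*1 - 16 = 16, d_2 = (288 - 16^2)/32 = 32/32 = 1, a_2 = floor((16 + 16)/1) = 32.
  m_3 = 1*32 - 16 = 16, d_3 = (288 - 16^2)/1 = 32/1 = 32: (m_3, d_3) = (m_1, d_1) = (16, 32), so from here the quotients repeat a_1, a_2; the period length is 2.
So sqrt(288) = [16; (1, 32)] with period length k = 2.
k is even, so the fundamental solution of x^2 - 288y^2 = 1 is (p_{k-1}, q_{k-1}) = (p_1, q_1); compute convergents through index 1.
Convergents (p_i = a_i*p_{i-1} + p_{i-2}, q_i = a_i*q_{i-1} + q_{i-2} with p_{-2}=0, p_{-1}=1, q_{-2}=1, q_{-1}=0):
  i=0: a_0=16, p_0 = 16*1 + 0 = 16, q_0 = 16*0 + 1 = 1.
  i=1: a_1=1, p_1 = 1*16 + 1 = 17, q_1 = 1*1 + 0 = 1.
Check: 17^2 - 288*1^2 = 289 - 288 = 1, so (x, y) = (17, 1) solves the equation, and by the theorem it is the least positive solution.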